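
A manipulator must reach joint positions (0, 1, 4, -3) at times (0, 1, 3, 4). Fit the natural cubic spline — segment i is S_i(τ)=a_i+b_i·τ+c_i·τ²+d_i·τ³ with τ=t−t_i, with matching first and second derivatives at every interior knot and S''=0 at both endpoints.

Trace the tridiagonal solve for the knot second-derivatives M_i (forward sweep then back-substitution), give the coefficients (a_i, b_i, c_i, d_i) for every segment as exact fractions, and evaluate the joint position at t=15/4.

Δ: Δ0=1, Δ1=3/2, Δ2=-7
row 1: diag=6, rhs=3; c'=1/3, d'=1/2
row 2: denom=6−2·1/3=16/3; d'=(-51−2·1/2)/(16/3)=-39/4
back: M2=-39/4
back: M1=1/2−1/3·-39/4=15/4
M: M0=0, M1=15/4, M2=-39/4, M3=0
seg 0: a=0, c=M0/2=0, d=(M1−M0)/(6·1)=5/8, b=Δ0−h0·(2M0+M1)/6=3/8
seg 1: a=1, c=M1/2=15/8, d=(M2−M1)/(6·2)=-9/8, b=Δ1−h1·(2M1+M2)/6=9/4
seg 2: a=4, c=M2/2=-39/8, d=(M3−M2)/(6·1)=13/8, b=Δ2−h2·(2M2+M3)/6=-15/4
t_q=15/4 → seg 2, τ=3/4; S=4+-15/4·τ+-39/8·τ²+13/8·τ³=-445/512

  seg 0: a=0 b=3/8 c=0 d=5/8
  seg 1: a=1 b=9/4 c=15/8 d=-9/8
  seg 2: a=4 b=-15/4 c=-39/8 d=13/8
S(15/4) = -445/512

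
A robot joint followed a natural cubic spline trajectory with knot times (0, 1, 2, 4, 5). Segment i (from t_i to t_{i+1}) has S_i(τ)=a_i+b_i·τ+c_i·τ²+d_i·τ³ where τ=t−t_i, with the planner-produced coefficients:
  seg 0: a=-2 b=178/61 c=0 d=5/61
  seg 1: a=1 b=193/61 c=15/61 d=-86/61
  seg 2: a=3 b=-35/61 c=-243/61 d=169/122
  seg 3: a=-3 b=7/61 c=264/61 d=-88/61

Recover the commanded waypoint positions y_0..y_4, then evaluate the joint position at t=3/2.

y_0=-2 y_1=1 y_2=3 y_3=-3 y_4=0
S(3/2) = 301/122

y_0 = S_0(0) = a_0 = -2
y_1 = S_1(0) = a_1 = 1
y_2 = S_2(0) = a_2 = 3
y_3 = S_3(0) = a_3 = -3
y_4 = S_3(1) = 0
t_q=3/2 is in segment 1 (τ=1/2); S_1(τ)=301/122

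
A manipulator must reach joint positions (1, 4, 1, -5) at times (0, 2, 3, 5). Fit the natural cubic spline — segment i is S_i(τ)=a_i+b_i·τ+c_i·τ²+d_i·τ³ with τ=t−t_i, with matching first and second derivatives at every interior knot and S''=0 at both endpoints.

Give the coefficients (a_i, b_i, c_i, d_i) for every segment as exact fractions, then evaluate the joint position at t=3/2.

Δ: Δ0=3/2, Δ1=-3, Δ2=-3
row 1: diag=6, rhs=-27; c'=1/6, d'=-9/2
row 2: denom=6−1·1/6=35/6; d'=(0−1·-9/2)/(35/6)=27/35
back: M2=27/35
back: M1=-9/2−1/6·27/35=-162/35
M: M0=0, M1=-162/35, M2=27/35, M3=0
seg 0: a=1, c=M0/2=0, d=(M1−M0)/(6·2)=-27/70, b=Δ0−h0·(2M0+M1)/6=213/70
seg 1: a=4, c=M1/2=-81/35, d=(M2−M1)/(6·1)=9/10, b=Δ1−h1·(2M1+M2)/6=-111/70
seg 2: a=1, c=M2/2=27/70, d=(M3−M2)/(6·2)=-9/140, b=Δ2−h2·(2M2+M3)/6=-123/35
t_q=3/2 → seg 0, τ=3/2; S=1+213/70·τ+0·τ²+-27/70·τ³=341/80

  seg 0: a=1 b=213/70 c=0 d=-27/70
  seg 1: a=4 b=-111/70 c=-81/35 d=9/10
  seg 2: a=1 b=-123/35 c=27/70 d=-9/140
S(3/2) = 341/80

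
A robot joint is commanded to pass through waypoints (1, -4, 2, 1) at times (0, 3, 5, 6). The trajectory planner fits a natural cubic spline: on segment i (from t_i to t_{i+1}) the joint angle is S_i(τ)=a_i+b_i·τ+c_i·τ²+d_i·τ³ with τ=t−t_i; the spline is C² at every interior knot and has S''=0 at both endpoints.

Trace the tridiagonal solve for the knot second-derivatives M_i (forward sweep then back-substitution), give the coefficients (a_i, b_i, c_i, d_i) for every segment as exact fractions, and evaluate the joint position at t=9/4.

Δ: Δ0=-5/3, Δ1=3, Δ2=-1
row 1: diag=10, rhs=28; c'=1/5, d'=14/5
row 2: denom=6−2·1/5=28/5; d'=(-24−2·14/5)/(28/5)=-37/7
back: M2=-37/7
back: M1=14/5−1/5·-37/7=27/7
M: M0=0, M1=27/7, M2=-37/7, M3=0
seg 0: a=1, c=M0/2=0, d=(M1−M0)/(6·3)=3/14, b=Δ0−h0·(2M0+M1)/6=-151/42
seg 1: a=-4, c=M1/2=27/14, d=(M2−M1)/(6·2)=-16/21, b=Δ1−h1·(2M1+M2)/6=46/21
seg 2: a=2, c=M2/2=-37/14, d=(M3−M2)/(6·1)=37/42, b=Δ2−h2·(2M2+M3)/6=16/21
t_q=9/4 → seg 0, τ=9/4; S=1+-151/42·τ+0·τ²+3/14·τ³=-595/128

  seg 0: a=1 b=-151/42 c=0 d=3/14
  seg 1: a=-4 b=46/21 c=27/14 d=-16/21
  seg 2: a=2 b=16/21 c=-37/14 d=37/42
S(9/4) = -595/128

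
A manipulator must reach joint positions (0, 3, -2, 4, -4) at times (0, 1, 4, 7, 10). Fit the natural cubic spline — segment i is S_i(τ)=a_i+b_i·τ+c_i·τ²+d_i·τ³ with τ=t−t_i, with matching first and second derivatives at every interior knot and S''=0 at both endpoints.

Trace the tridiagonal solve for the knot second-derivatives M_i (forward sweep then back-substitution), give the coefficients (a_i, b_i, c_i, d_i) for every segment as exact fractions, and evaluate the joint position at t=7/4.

  seg 0: a=0 b=310/81 c=0 d=-67/81
  seg 1: a=3 b=109/81 c=-67/27 d=359/729
  seg 2: a=-2 b=-20/81 c=158/81 d=-292/729
  seg 3: a=4 b=52/81 c=-134/81 d=134/729
S(7/4) = 1625/576

Δ: Δ0=3, Δ1=-5/3, Δ2=2, Δ3=-8/3
row 1: diag=8, rhs=-28; c'=3/8, d'=-7/2
row 2: denom=12−3·3/8=87/8; d'=(22−3·-7/2)/(87/8)=260/87
row 3: denom=12−3·8/29=324/29; d'=(-28−3·260/87)/(324/29)=-268/81
back: M3=-268/81
back: M2=260/87−8/29·-268/81=316/81
back: M1=-7/2−3/8·316/81=-134/27
M: M0=0, M1=-134/27, M2=316/81, M3=-268/81, M4=0
seg 0: a=0, c=M0/2=0, d=(M1−M0)/(6·1)=-67/81, b=Δ0−h0·(2M0+M1)/6=310/81
seg 1: a=3, c=M1/2=-67/27, d=(M2−M1)/(6·3)=359/729, b=Δ1−h1·(2M1+M2)/6=109/81
seg 2: a=-2, c=M2/2=158/81, d=(M3−M2)/(6·3)=-292/729, b=Δ2−h2·(2M2+M3)/6=-20/81
seg 3: a=4, c=M3/2=-134/81, d=(M4−M3)/(6·3)=134/729, b=Δ3−h3·(2M3+M4)/6=52/81
t_q=7/4 → seg 1, τ=3/4; S=3+109/81·τ+-67/27·τ²+359/729·τ³=1625/576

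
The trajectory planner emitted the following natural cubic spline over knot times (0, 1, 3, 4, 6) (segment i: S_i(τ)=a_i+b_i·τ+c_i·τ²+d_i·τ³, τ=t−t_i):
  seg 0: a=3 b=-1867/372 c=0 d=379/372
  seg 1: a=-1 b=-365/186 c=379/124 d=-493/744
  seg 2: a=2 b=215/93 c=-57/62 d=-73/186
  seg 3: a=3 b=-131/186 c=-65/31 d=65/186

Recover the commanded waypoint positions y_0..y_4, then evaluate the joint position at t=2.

y_0=3 y_1=-1 y_2=2 y_3=3 y_4=-4
S(2) = -141/248

y_0 = S_0(0) = a_0 = 3
y_1 = S_1(0) = a_1 = -1
y_2 = S_2(0) = a_2 = 2
y_3 = S_3(0) = a_3 = 3
y_4 = S_3(2) = -4
t_q=2 is in segment 1 (τ=1); S_1(τ)=-141/248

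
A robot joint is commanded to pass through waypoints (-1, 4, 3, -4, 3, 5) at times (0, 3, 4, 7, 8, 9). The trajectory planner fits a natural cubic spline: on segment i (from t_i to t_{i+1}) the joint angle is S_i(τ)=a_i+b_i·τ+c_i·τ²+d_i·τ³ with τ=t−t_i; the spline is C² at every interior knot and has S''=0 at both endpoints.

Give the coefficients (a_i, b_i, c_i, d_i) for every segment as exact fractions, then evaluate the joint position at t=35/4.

  seg 0: a=-1 b=1322/555 c=0 d=-397/4995
  seg 1: a=4 b=131/555 c=-397/555 d=-289/555
  seg 2: a=3 b=-102/37 c=-1264/555 d=4027/4995
  seg 3: a=-4 b=989/185 c=921/185 d=-123/37
  seg 4: a=3 b=986/185 c=-924/185 d=308/185
S(35/4) = 2895/592

Δ: Δ0=5/3, Δ1=-1, Δ2=-7/3, Δ3=7, Δ4=2
row 1: diag=8, rhs=-16; c'=1/8, d'=-2
row 2: denom=8−1·1/8=63/8; d'=(-8−1·-2)/(63/8)=-16/21
row 3: denom=8−3·8/21=48/7; d'=(56−3·-16/21)/(48/7)=17/2
row 4: denom=4−1·7/48=185/48; d'=(-30−1·17/2)/(185/48)=-1848/185
back: M4=-1848/185
back: M3=17/2−7/48·-1848/185=1842/185
back: M2=-16/21−8/21·1842/185=-2528/555
back: M1=-2−1/8·-2528/555=-794/555
M: M0=0, M1=-794/555, M2=-2528/555, M3=1842/185, M4=-1848/185, M5=0
seg 0: a=-1, c=M0/2=0, d=(M1−M0)/(6·3)=-397/4995, b=Δ0−h0·(2M0+M1)/6=1322/555
seg 1: a=4, c=M1/2=-397/555, d=(M2−M1)/(6·1)=-289/555, b=Δ1−h1·(2M1+M2)/6=131/555
seg 2: a=3, c=M2/2=-1264/555, d=(M3−M2)/(6·3)=4027/4995, b=Δ2−h2·(2M2+M3)/6=-102/37
seg 3: a=-4, c=M3/2=921/185, d=(M4−M3)/(6·1)=-123/37, b=Δ3−h3·(2M3+M4)/6=989/185
seg 4: a=3, c=M4/2=-924/185, d=(M5−M4)/(6·1)=308/185, b=Δ4−h4·(2M4+M5)/6=986/185
t_q=35/4 → seg 4, τ=3/4; S=3+986/185·τ+-924/185·τ²+308/185·τ³=2895/592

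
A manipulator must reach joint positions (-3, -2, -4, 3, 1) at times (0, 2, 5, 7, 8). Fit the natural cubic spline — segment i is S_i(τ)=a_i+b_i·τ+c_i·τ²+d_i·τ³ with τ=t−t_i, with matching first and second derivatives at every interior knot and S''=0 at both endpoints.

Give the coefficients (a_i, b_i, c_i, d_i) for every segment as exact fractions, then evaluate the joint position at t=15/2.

Δ: Δ0=1/2, Δ1=-2/3, Δ2=7/2, Δ3=-2
row 1: diag=10, rhs=-7; c'=3/10, d'=-7/10
row 2: denom=10−3·3/10=91/10; d'=(25−3·-7/10)/(91/10)=271/91
row 3: denom=6−2·20/91=506/91; d'=(-33−2·271/91)/(506/91)=-3545/506
back: M3=-3545/506
back: M2=271/91−20/91·-3545/506=1143/253
back: M1=-7/10−3/10·1143/253=-520/253
M: M0=0, M1=-520/253, M2=1143/253, M3=-3545/506, M4=0
seg 0: a=-3, c=M0/2=0, d=(M1−M0)/(6·2)=-130/759, b=Δ0−h0·(2M0+M1)/6=1799/1518
seg 1: a=-2, c=M1/2=-260/253, d=(M2−M1)/(6·3)=1663/4554, b=Δ1−h1·(2M1+M2)/6=-1321/1518
seg 2: a=-4, c=M2/2=1143/506, d=(M3−M2)/(6·2)=-5831/6072, b=Δ2−h2·(2M2+M3)/6=2143/759
seg 3: a=3, c=M3/2=-3545/1012, d=(M4−M3)/(6·1)=3545/3036, b=Δ3−h3·(2M3+M4)/6=509/1518
t_q=15/2 → seg 3, τ=1/2; S=3+509/1518·τ+-3545/1012·τ²+3545/3036·τ³=19737/8096

  seg 0: a=-3 b=1799/1518 c=0 d=-130/759
  seg 1: a=-2 b=-1321/1518 c=-260/253 d=1663/4554
  seg 2: a=-4 b=2143/759 c=1143/506 d=-5831/6072
  seg 3: a=3 b=509/1518 c=-3545/1012 d=3545/3036
S(15/2) = 19737/8096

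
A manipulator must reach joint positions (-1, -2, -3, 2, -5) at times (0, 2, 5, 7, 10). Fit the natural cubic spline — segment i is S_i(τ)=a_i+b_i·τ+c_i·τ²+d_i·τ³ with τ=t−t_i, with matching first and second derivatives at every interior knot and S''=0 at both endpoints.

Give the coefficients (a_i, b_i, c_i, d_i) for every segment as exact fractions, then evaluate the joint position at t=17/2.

Δ: Δ0=-1/2, Δ1=-1/3, Δ2=5/2, Δ3=-7/3
row 1: diag=10, rhs=1; c'=3/10, d'=1/10
row 2: denom=10−3·3/10=91/10; d'=(17−3·1/10)/(91/10)=167/91
row 3: denom=10−2·20/91=870/91; d'=(-29−2·167/91)/(870/91)=-991/290
back: M3=-991/290
back: M2=167/91−20/91·-991/290=75/29
back: M1=1/10−3/10·75/29=-98/145
M: M0=0, M1=-98/145, M2=75/29, M3=-991/290, M4=0
seg 0: a=-1, c=M0/2=0, d=(M1−M0)/(6·2)=-49/870, b=Δ0−h0·(2M0+M1)/6=-239/870
seg 1: a=-2, c=M1/2=-49/145, d=(M2−M1)/(6·3)=473/2610, b=Δ1−h1·(2M1+M2)/6=-827/870
seg 2: a=-3, c=M2/2=75/58, d=(M3−M2)/(6·2)=-1741/3480, b=Δ2−h2·(2M2+M3)/6=833/435
seg 3: a=2, c=M3/2=-991/580, d=(M4−M3)/(6·3)=991/5220, b=Δ3−h3·(2M3+M4)/6=943/870
t_q=17/2 → seg 3, τ=3/2; S=2+943/870·τ+-991/580·τ²+991/5220·τ³=1959/4640

  seg 0: a=-1 b=-239/870 c=0 d=-49/870
  seg 1: a=-2 b=-827/870 c=-49/145 d=473/2610
  seg 2: a=-3 b=833/435 c=75/58 d=-1741/3480
  seg 3: a=2 b=943/870 c=-991/580 d=991/5220
S(17/2) = 1959/4640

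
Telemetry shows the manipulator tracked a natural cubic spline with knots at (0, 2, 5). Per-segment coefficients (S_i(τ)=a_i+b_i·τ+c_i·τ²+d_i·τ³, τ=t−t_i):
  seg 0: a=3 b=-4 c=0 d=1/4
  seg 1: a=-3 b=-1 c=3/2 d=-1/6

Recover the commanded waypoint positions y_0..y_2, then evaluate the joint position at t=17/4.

y_0 = S_0(0) = a_0 = 3
y_1 = S_1(0) = a_1 = -3
y_2 = S_1(3) = 3
t_q=17/4 is in segment 1 (τ=9/4); S_1(τ)=57/128

y_0=3 y_1=-3 y_2=3
S(17/4) = 57/128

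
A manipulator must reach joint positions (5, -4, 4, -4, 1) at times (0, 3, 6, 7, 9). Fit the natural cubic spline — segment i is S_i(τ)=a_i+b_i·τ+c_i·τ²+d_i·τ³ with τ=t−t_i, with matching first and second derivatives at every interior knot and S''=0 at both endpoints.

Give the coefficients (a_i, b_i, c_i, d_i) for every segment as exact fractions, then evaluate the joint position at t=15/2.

  seg 0: a=5 b=-5999/1020 c=0 d=2939/9180
  seg 1: a=-4 b=1409/510 c=2939/1020 d=-1783/1836
  seg 2: a=4 b=-6293/1020 c=-498/85 d=4109/1020
  seg 3: a=-4 b=-2959/510 c=2117/340 d=-2117/2040
S(15/2) = -29779/5440

Δ: Δ0=-3, Δ1=8/3, Δ2=-8, Δ3=5/2
row 1: diag=12, rhs=34; c'=1/4, d'=17/6
row 2: denom=8−3·1/4=29/4; d'=(-64−3·17/6)/(29/4)=-10
row 3: denom=6−1·4/29=170/29; d'=(63−1·-10)/(170/29)=2117/170
back: M3=2117/170
back: M2=-10−4/29·2117/170=-996/85
back: M1=17/6−1/4·-996/85=2939/510
M: M0=0, M1=2939/510, M2=-996/85, M3=2117/170, M4=0
seg 0: a=5, c=M0/2=0, d=(M1−M0)/(6·3)=2939/9180, b=Δ0−h0·(2M0+M1)/6=-5999/1020
seg 1: a=-4, c=M1/2=2939/1020, d=(M2−M1)/(6·3)=-1783/1836, b=Δ1−h1·(2M1+M2)/6=1409/510
seg 2: a=4, c=M2/2=-498/85, d=(M3−M2)/(6·1)=4109/1020, b=Δ2−h2·(2M2+M3)/6=-6293/1020
seg 3: a=-4, c=M3/2=2117/340, d=(M4−M3)/(6·2)=-2117/2040, b=Δ3−h3·(2M3+M4)/6=-2959/510
t_q=15/2 → seg 3, τ=1/2; S=-4+-2959/510·τ+2117/340·τ²+-2117/2040·τ³=-29779/5440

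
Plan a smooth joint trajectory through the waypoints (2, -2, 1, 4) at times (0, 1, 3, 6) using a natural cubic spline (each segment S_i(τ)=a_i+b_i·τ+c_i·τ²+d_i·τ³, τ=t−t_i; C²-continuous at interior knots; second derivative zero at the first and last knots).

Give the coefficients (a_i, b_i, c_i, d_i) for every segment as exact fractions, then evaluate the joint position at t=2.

  seg 0: a=2 b=-5 c=0 d=1
  seg 1: a=-2 b=-2 c=3 d=-5/8
  seg 2: a=1 b=5/2 c=-3/4 d=1/12
S(2) = -13/8

Δ: Δ0=-4, Δ1=3/2, Δ2=1
row 1: diag=6, rhs=33; c'=1/3, d'=11/2
row 2: denom=10−2·1/3=28/3; d'=(-3−2·11/2)/(28/3)=-3/2
back: M2=-3/2
back: M1=11/2−1/3·-3/2=6
M: M0=0, M1=6, M2=-3/2, M3=0
seg 0: a=2, c=M0/2=0, d=(M1−M0)/(6·1)=1, b=Δ0−h0·(2M0+M1)/6=-5
seg 1: a=-2, c=M1/2=3, d=(M2−M1)/(6·2)=-5/8, b=Δ1−h1·(2M1+M2)/6=-2
seg 2: a=1, c=M2/2=-3/4, d=(M3−M2)/(6·3)=1/12, b=Δ2−h2·(2M2+M3)/6=5/2
t_q=2 → seg 1, τ=1; S=-2+-2·τ+3·τ²+-5/8·τ³=-13/8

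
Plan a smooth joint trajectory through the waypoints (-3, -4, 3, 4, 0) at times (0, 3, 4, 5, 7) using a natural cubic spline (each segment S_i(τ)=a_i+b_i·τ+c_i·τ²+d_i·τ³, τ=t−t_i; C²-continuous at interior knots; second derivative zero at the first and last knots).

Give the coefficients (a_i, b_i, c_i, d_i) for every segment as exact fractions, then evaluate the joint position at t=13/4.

Δ: Δ0=-1/3, Δ1=7, Δ2=1, Δ3=-2
row 1: diag=8, rhs=44; c'=1/8, d'=11/2
row 2: denom=4−1·1/8=31/8; d'=(-36−1·11/2)/(31/8)=-332/31
row 3: denom=6−1·8/31=178/31; d'=(-18−1·-332/31)/(178/31)=-113/89
back: M3=-113/89
back: M2=-332/31−8/31·-113/89=-924/89
back: M1=11/2−1/8·-924/89=605/89
M: M0=0, M1=605/89, M2=-924/89, M3=-113/89, M4=0
seg 0: a=-3, c=M0/2=0, d=(M1−M0)/(6·3)=605/1602, b=Δ0−h0·(2M0+M1)/6=-1993/534
seg 1: a=-4, c=M1/2=605/178, d=(M2−M1)/(6·1)=-1529/534, b=Δ1−h1·(2M1+M2)/6=1726/267
seg 2: a=3, c=M2/2=-462/89, d=(M3−M2)/(6·1)=811/534, b=Δ2−h2·(2M2+M3)/6=2495/534
seg 3: a=4, c=M3/2=-113/178, d=(M4−M3)/(6·2)=113/1068, b=Δ3−h3·(2M3+M4)/6=-308/267
t_q=13/4 → seg 1, τ=1/4; S=-4+1726/267·τ+605/178·τ²+-1529/534·τ³=-25247/11392

  seg 0: a=-3 b=-1993/534 c=0 d=605/1602
  seg 1: a=-4 b=1726/267 c=605/178 d=-1529/534
  seg 2: a=3 b=2495/534 c=-462/89 d=811/534
  seg 3: a=4 b=-308/267 c=-113/178 d=113/1068
S(13/4) = -25247/11392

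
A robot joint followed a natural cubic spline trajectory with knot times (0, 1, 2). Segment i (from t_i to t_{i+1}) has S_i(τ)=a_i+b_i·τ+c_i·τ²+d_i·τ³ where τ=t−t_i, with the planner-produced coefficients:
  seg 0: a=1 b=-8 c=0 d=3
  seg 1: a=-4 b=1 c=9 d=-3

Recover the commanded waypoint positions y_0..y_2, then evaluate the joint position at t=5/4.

y_0 = S_0(0) = a_0 = 1
y_1 = S_1(0) = a_1 = -4
y_2 = S_1(1) = 3
t_q=5/4 is in segment 1 (τ=1/4); S_1(τ)=-207/64

y_0=1 y_1=-4 y_2=3
S(5/4) = -207/64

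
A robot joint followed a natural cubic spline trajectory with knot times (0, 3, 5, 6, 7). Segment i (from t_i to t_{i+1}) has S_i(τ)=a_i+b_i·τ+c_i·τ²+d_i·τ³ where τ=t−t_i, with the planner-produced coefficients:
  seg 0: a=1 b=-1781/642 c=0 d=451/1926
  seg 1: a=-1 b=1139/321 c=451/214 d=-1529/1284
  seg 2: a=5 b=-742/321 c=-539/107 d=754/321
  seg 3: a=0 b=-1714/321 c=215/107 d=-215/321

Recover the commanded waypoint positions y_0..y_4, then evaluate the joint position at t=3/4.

y_0 = S_0(0) = a_0 = 1
y_1 = S_1(0) = a_1 = -1
y_2 = S_2(0) = a_2 = 5
y_3 = S_3(0) = a_3 = 0
y_4 = S_3(1) = -4
t_q=3/4 is in segment 0 (τ=3/4); S_0(τ)=-13447/13696

y_0=1 y_1=-1 y_2=5 y_3=0 y_4=-4
S(3/4) = -13447/13696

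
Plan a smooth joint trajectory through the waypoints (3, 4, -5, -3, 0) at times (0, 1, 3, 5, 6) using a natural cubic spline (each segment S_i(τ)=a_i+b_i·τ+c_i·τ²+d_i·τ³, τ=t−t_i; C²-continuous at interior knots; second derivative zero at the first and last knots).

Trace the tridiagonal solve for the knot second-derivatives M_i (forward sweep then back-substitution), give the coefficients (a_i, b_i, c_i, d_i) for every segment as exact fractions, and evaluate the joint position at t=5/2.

Δ: Δ0=1, Δ1=-9/2, Δ2=1, Δ3=3
row 1: diag=6, rhs=-33; c'=1/3, d'=-11/2
row 2: denom=8−2·1/3=22/3; d'=(33−2·-11/2)/(22/3)=6
row 3: denom=6−2·3/11=60/11; d'=(12−2·6)/(60/11)=0
back: M3=0
back: M2=6−3/11·0=6
back: M1=-11/2−1/3·6=-15/2
M: M0=0, M1=-15/2, M2=6, M3=0, M4=0
seg 0: a=3, c=M0/2=0, d=(M1−M0)/(6·1)=-5/4, b=Δ0−h0·(2M0+M1)/6=9/4
seg 1: a=4, c=M1/2=-15/4, d=(M2−M1)/(6·2)=9/8, b=Δ1−h1·(2M1+M2)/6=-3/2
seg 2: a=-5, c=M2/2=3, d=(M3−M2)/(6·2)=-1/2, b=Δ2−h2·(2M2+M3)/6=-3
seg 3: a=-3, c=M3/2=0, d=(M4−M3)/(6·1)=0, b=Δ3−h3·(2M3+M4)/6=3
t_q=5/2 → seg 1, τ=3/2; S=4+-3/2·τ+-15/4·τ²+9/8·τ³=-185/64

  seg 0: a=3 b=9/4 c=0 d=-5/4
  seg 1: a=4 b=-3/2 c=-15/4 d=9/8
  seg 2: a=-5 b=-3 c=3 d=-1/2
  seg 3: a=-3 b=3 c=0 d=0
S(5/2) = -185/64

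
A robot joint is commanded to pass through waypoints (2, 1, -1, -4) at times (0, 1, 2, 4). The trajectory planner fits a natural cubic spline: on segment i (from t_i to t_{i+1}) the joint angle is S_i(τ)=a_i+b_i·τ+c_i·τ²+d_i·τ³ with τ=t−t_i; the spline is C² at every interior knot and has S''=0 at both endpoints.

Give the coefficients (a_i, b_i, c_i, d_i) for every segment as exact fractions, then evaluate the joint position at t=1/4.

  seg 0: a=2 b=-33/46 c=0 d=-13/46
  seg 1: a=1 b=-36/23 c=-39/46 d=19/46
  seg 2: a=-1 b=-93/46 c=9/23 d=-3/46
S(1/4) = 5347/2944

Δ: Δ0=-1, Δ1=-2, Δ2=-3/2
row 1: diag=4, rhs=-6; c'=1/4, d'=-3/2
row 2: denom=6−1·1/4=23/4; d'=(3−1·-3/2)/(23/4)=18/23
back: M2=18/23
back: M1=-3/2−1/4·18/23=-39/23
M: M0=0, M1=-39/23, M2=18/23, M3=0
seg 0: a=2, c=M0/2=0, d=(M1−M0)/(6·1)=-13/46, b=Δ0−h0·(2M0+M1)/6=-33/46
seg 1: a=1, c=M1/2=-39/46, d=(M2−M1)/(6·1)=19/46, b=Δ1−h1·(2M1+M2)/6=-36/23
seg 2: a=-1, c=M2/2=9/23, d=(M3−M2)/(6·2)=-3/46, b=Δ2−h2·(2M2+M3)/6=-93/46
t_q=1/4 → seg 0, τ=1/4; S=2+-33/46·τ+0·τ²+-13/46·τ³=5347/2944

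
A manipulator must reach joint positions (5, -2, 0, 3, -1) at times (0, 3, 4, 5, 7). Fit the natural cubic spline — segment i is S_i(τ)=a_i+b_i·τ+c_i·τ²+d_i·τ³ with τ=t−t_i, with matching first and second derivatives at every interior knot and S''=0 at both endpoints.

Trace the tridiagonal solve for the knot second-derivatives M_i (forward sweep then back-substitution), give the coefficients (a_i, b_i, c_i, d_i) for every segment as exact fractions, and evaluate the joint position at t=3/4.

  seg 0: a=5 b=-1022/267 c=0 d=133/801
  seg 1: a=-2 b=175/267 c=133/89 d=-40/267
  seg 2: a=0 b=853/267 c=93/89 d=-331/267
  seg 3: a=3 b=418/267 c=-238/89 d=119/267
S(3/4) = 12527/5696

Δ: Δ0=-7/3, Δ1=2, Δ2=3, Δ3=-2
row 1: diag=8, rhs=26; c'=1/8, d'=13/4
row 2: denom=4−1·1/8=31/8; d'=(6−1·13/4)/(31/8)=22/31
row 3: denom=6−1·8/31=178/31; d'=(-30−1·22/31)/(178/31)=-476/89
back: M3=-476/89
back: M2=22/31−8/31·-476/89=186/89
back: M1=13/4−1/8·186/89=266/89
M: M0=0, M1=266/89, M2=186/89, M3=-476/89, M4=0
seg 0: a=5, c=M0/2=0, d=(M1−M0)/(6·3)=133/801, b=Δ0−h0·(2M0+M1)/6=-1022/267
seg 1: a=-2, c=M1/2=133/89, d=(M2−M1)/(6·1)=-40/267, b=Δ1−h1·(2M1+M2)/6=175/267
seg 2: a=0, c=M2/2=93/89, d=(M3−M2)/(6·1)=-331/267, b=Δ2−h2·(2M2+M3)/6=853/267
seg 3: a=3, c=M3/2=-238/89, d=(M4−M3)/(6·2)=119/267, b=Δ3−h3·(2M3+M4)/6=418/267
t_q=3/4 → seg 0, τ=3/4; S=5+-1022/267·τ+0·τ²+133/801·τ³=12527/5696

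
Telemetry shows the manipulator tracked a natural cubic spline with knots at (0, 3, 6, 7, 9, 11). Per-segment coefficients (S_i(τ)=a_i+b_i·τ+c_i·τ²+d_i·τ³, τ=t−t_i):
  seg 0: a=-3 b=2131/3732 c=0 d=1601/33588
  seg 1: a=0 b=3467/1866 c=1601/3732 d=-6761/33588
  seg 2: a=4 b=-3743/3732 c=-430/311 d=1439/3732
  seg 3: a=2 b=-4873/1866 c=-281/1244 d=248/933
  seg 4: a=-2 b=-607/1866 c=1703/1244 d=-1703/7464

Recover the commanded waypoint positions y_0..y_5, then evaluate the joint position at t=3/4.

y_0=-3 y_1=0 y_2=4 y_3=2 y_4=-2 y_5=1
S(3/4) = -203151/79616

y_0 = S_0(0) = a_0 = -3
y_1 = S_1(0) = a_1 = 0
y_2 = S_2(0) = a_2 = 4
y_3 = S_3(0) = a_3 = 2
y_4 = S_4(0) = a_4 = -2
y_5 = S_4(2) = 1
t_q=3/4 is in segment 0 (τ=3/4); S_0(τ)=-203151/79616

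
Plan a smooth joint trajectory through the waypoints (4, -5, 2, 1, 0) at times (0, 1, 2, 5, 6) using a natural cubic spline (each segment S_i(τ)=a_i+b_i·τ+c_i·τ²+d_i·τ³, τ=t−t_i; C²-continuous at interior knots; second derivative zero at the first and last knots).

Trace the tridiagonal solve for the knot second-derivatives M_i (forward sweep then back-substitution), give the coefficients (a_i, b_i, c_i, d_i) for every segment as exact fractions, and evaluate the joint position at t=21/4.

Δ: Δ0=-9, Δ1=7, Δ2=-1/3, Δ3=-1
row 1: diag=4, rhs=96; c'=1/4, d'=24
row 2: denom=8−1·1/4=31/4; d'=(-44−1·24)/(31/4)=-272/31
row 3: denom=8−3·12/31=212/31; d'=(-4−3·-272/31)/(212/31)=173/53
back: M3=173/53
back: M2=-272/31−12/31·173/53=-532/53
back: M1=24−1/4·-532/53=1405/53
M: M0=0, M1=1405/53, M2=-532/53, M3=173/53, M4=0
seg 0: a=4, c=M0/2=0, d=(M1−M0)/(6·1)=1405/318, b=Δ0−h0·(2M0+M1)/6=-4267/318
seg 1: a=-5, c=M1/2=1405/106, d=(M2−M1)/(6·1)=-1937/318, b=Δ1−h1·(2M1+M2)/6=-26/159
seg 2: a=2, c=M2/2=-266/53, d=(M3−M2)/(6·3)=235/318, b=Δ2−h2·(2M2+M3)/6=2567/318
seg 3: a=1, c=M3/2=173/106, d=(M4−M3)/(6·1)=-173/318, b=Δ3−h3·(2M3+M4)/6=-332/159
t_q=21/4 → seg 3, τ=1/4; S=1+-332/159·τ+173/106·τ²+-173/318·τ³=3877/6784

  seg 0: a=4 b=-4267/318 c=0 d=1405/318
  seg 1: a=-5 b=-26/159 c=1405/106 d=-1937/318
  seg 2: a=2 b=2567/318 c=-266/53 d=235/318
  seg 3: a=1 b=-332/159 c=173/106 d=-173/318
S(21/4) = 3877/6784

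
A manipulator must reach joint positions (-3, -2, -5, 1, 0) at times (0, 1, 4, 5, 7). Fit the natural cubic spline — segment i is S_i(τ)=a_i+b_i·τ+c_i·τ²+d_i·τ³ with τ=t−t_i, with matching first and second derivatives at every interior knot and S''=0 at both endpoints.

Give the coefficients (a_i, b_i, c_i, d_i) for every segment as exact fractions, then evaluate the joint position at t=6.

Δ: Δ0=1, Δ1=-1, Δ2=6, Δ3=-1/2
row 1: diag=8, rhs=-12; c'=3/8, d'=-3/2
row 2: denom=8−3·3/8=55/8; d'=(42−3·-3/2)/(55/8)=372/55
row 3: denom=6−1·8/55=322/55; d'=(-39−1·372/55)/(322/55)=-2517/322
back: M3=-2517/322
back: M2=372/55−8/55·-2517/322=1272/161
back: M1=-3/2−3/8·1272/161=-1437/322
M: M0=0, M1=-1437/322, M2=1272/161, M3=-2517/322, M4=0
seg 0: a=-3, c=M0/2=0, d=(M1−M0)/(6·1)=-479/644, b=Δ0−h0·(2M0+M1)/6=1123/644
seg 1: a=-2, c=M1/2=-1437/644, d=(M2−M1)/(6·3)=1327/1932, b=Δ1−h1·(2M1+M2)/6=-157/322
seg 2: a=-5, c=M2/2=636/161, d=(M3−M2)/(6·1)=-241/92, b=Δ2−h2·(2M2+M3)/6=3007/644
seg 3: a=1, c=M3/2=-2517/644, d=(M4−M3)/(6·2)=839/1288, b=Δ3−h3·(2M3+M4)/6=1517/322
t_q=6 → seg 3, τ=1; S=1+1517/322·τ+-2517/644·τ²+839/1288·τ³=3161/1288

  seg 0: a=-3 b=1123/644 c=0 d=-479/644
  seg 1: a=-2 b=-157/322 c=-1437/644 d=1327/1932
  seg 2: a=-5 b=3007/644 c=636/161 d=-241/92
  seg 3: a=1 b=1517/322 c=-2517/644 d=839/1288
S(6) = 3161/1288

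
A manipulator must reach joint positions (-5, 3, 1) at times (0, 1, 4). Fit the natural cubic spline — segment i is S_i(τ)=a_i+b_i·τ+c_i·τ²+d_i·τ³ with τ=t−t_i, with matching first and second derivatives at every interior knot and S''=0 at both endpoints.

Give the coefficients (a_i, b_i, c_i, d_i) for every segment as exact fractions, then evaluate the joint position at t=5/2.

Δ: Δ0=8, Δ1=-2/3
row 1: diag=8, rhs=-52; c'=3/8, d'=-13/2
back: M1=-13/2
M: M0=0, M1=-13/2, M2=0
seg 0: a=-5, c=M0/2=0, d=(M1−M0)/(6·1)=-13/12, b=Δ0−h0·(2M0+M1)/6=109/12
seg 1: a=3, c=M1/2=-13/4, d=(M2−M1)/(6·3)=13/36, b=Δ1−h1·(2M1+M2)/6=35/6
t_q=5/2 → seg 1, τ=3/2; S=3+35/6·τ+-13/4·τ²+13/36·τ³=181/32

  seg 0: a=-5 b=109/12 c=0 d=-13/12
  seg 1: a=3 b=35/6 c=-13/4 d=13/36
S(5/2) = 181/32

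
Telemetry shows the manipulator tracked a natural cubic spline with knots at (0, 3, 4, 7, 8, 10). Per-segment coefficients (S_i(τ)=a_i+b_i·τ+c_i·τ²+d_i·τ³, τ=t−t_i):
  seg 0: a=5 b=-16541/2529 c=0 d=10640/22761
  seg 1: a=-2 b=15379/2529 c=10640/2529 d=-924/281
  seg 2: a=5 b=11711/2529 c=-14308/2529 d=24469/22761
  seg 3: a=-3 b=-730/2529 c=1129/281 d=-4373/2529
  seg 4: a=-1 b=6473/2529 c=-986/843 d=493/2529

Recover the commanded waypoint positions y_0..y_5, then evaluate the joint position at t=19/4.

y_0=5 y_1=-2 y_2=5 y_3=-3 y_4=-1 y_5=1
S(19/4) = 103303/17984

y_0 = S_0(0) = a_0 = 5
y_1 = S_1(0) = a_1 = -2
y_2 = S_2(0) = a_2 = 5
y_3 = S_3(0) = a_3 = -3
y_4 = S_4(0) = a_4 = -1
y_5 = S_4(2) = 1
t_q=19/4 is in segment 2 (τ=3/4); S_2(τ)=103303/17984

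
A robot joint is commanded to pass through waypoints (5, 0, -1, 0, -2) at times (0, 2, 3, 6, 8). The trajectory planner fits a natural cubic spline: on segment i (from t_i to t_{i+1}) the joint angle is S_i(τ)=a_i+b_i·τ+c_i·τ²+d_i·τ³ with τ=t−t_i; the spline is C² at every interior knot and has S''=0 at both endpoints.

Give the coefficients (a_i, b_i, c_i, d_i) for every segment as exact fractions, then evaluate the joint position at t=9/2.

Δ: Δ0=-5/2, Δ1=-1, Δ2=1/3, Δ3=-1
row 1: diag=6, rhs=9; c'=1/6, d'=3/2
row 2: denom=8−1·1/6=47/6; d'=(8−1·3/2)/(47/6)=39/47
row 3: denom=10−3·18/47=416/47; d'=(-8−3·39/47)/(416/47)=-493/416
back: M3=-493/416
back: M2=39/47−18/47·-493/416=267/208
back: M1=3/2−1/6·267/208=535/416
M: M0=0, M1=535/416, M2=267/208, M3=-493/416, M4=0
seg 0: a=5, c=M0/2=0, d=(M1−M0)/(6·2)=535/4992, b=Δ0−h0·(2M0+M1)/6=-3655/1248
seg 1: a=0, c=M1/2=535/832, d=(M2−M1)/(6·1)=-1/2496, b=Δ1−h1·(2M1+M2)/6=-1025/624
seg 2: a=-1, c=M2/2=267/416, d=(M3−M2)/(6·3)=-79/576, b=Δ2−h2·(2M2+M3)/6=-893/2496
seg 3: a=0, c=M3/2=-493/832, d=(M4−M3)/(6·2)=493/4992, b=Δ3−h3·(2M3+M4)/6=-131/624
t_q=9/2 → seg 2, τ=3/2; S=-1+-893/2496·τ+267/416·τ²+-79/576·τ³=-3697/6656

  seg 0: a=5 b=-3655/1248 c=0 d=535/4992
  seg 1: a=0 b=-1025/624 c=535/832 d=-1/2496
  seg 2: a=-1 b=-893/2496 c=267/416 d=-79/576
  seg 3: a=0 b=-131/624 c=-493/832 d=493/4992
S(9/2) = -3697/6656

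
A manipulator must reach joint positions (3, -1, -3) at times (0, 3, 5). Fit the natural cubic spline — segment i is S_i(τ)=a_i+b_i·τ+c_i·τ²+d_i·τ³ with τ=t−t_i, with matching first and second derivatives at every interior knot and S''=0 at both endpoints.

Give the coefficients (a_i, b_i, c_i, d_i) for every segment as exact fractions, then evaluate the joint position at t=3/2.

Δ: Δ0=-4/3, Δ1=-1
row 1: diag=10, rhs=2; c'=1/5, d'=1/5
back: M1=1/5
M: M0=0, M1=1/5, M2=0
seg 0: a=3, c=M0/2=0, d=(M1−M0)/(6·3)=1/90, b=Δ0−h0·(2M0+M1)/6=-43/30
seg 1: a=-1, c=M1/2=1/10, d=(M2−M1)/(6·2)=-1/60, b=Δ1−h1·(2M1+M2)/6=-17/15
t_q=3/2 → seg 0, τ=3/2; S=3+-43/30·τ+0·τ²+1/90·τ³=71/80

  seg 0: a=3 b=-43/30 c=0 d=1/90
  seg 1: a=-1 b=-17/15 c=1/10 d=-1/60
S(3/2) = 71/80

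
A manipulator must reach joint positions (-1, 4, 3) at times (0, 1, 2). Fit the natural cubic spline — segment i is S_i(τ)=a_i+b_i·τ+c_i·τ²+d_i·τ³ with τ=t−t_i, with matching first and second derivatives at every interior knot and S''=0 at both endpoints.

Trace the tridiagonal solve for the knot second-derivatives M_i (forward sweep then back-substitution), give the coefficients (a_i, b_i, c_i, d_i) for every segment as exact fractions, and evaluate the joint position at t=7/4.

  seg 0: a=-1 b=13/2 c=0 d=-3/2
  seg 1: a=4 b=2 c=-9/2 d=3/2
S(7/4) = 461/128

Δ: Δ0=5, Δ1=-1
row 1: diag=4, rhs=-36; c'=1/4, d'=-9
back: M1=-9
M: M0=0, M1=-9, M2=0
seg 0: a=-1, c=M0/2=0, d=(M1−M0)/(6·1)=-3/2, b=Δ0−h0·(2M0+M1)/6=13/2
seg 1: a=4, c=M1/2=-9/2, d=(M2−M1)/(6·1)=3/2, b=Δ1−h1·(2M1+M2)/6=2
t_q=7/4 → seg 1, τ=3/4; S=4+2·τ+-9/2·τ²+3/2·τ³=461/128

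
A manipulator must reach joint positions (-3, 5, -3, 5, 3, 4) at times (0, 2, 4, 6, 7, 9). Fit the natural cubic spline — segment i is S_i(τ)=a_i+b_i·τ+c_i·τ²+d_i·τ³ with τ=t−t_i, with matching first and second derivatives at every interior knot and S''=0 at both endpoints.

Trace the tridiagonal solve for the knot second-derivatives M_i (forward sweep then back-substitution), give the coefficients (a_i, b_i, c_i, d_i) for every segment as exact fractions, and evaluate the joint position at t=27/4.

Δ: Δ0=4, Δ1=-4, Δ2=4, Δ3=-2, Δ4=1/2
row 1: diag=8, rhs=-48; c'=1/4, d'=-6
row 2: denom=8−2·1/4=15/2; d'=(48−2·-6)/(15/2)=8
row 3: denom=6−2·4/15=82/15; d'=(-36−2·8)/(82/15)=-390/41
row 4: denom=6−1·15/82=477/82; d'=(15−1·-390/41)/(477/82)=670/159
back: M4=670/159
back: M3=-390/41−15/82·670/159=-545/53
back: M2=8−4/15·-545/53=1708/159
back: M1=-6−1/4·1708/159=-1381/159
M: M0=0, M1=-1381/159, M2=1708/159, M3=-545/53, M4=670/159, M5=0
seg 0: a=-3, c=M0/2=0, d=(M1−M0)/(6·2)=-1381/1908, b=Δ0−h0·(2M0+M1)/6=3289/477
seg 1: a=5, c=M1/2=-1381/318, d=(M2−M1)/(6·2)=3089/1908, b=Δ1−h1·(2M1+M2)/6=-854/477
seg 2: a=-3, c=M2/2=854/159, d=(M3−M2)/(6·2)=-3343/1908, b=Δ2−h2·(2M2+M3)/6=127/477
seg 3: a=5, c=M3/2=-545/106, d=(M4−M3)/(6·1)=2305/954, b=Δ3−h3·(2M3+M4)/6=346/477
seg 4: a=3, c=M4/2=335/159, d=(M5−M4)/(6·2)=-335/954, b=Δ4−h4·(2M4+M5)/6=-2203/954
t_q=27/4 → seg 3, τ=3/4; S=5+346/477·τ+-545/106·τ²+2305/954·τ³=74717/20352

  seg 0: a=-3 b=3289/477 c=0 d=-1381/1908
  seg 1: a=5 b=-854/477 c=-1381/318 d=3089/1908
  seg 2: a=-3 b=127/477 c=854/159 d=-3343/1908
  seg 3: a=5 b=346/477 c=-545/106 d=2305/954
  seg 4: a=3 b=-2203/954 c=335/159 d=-335/954
S(27/4) = 74717/20352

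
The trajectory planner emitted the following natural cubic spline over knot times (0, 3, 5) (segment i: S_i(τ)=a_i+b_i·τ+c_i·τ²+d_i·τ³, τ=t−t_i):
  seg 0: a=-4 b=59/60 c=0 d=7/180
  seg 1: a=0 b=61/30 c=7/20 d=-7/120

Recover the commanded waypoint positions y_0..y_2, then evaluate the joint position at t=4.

y_0=-4 y_1=0 y_2=5
S(4) = 93/40

y_0 = S_0(0) = a_0 = -4
y_1 = S_1(0) = a_1 = 0
y_2 = S_1(2) = 5
t_q=4 is in segment 1 (τ=1); S_1(τ)=93/40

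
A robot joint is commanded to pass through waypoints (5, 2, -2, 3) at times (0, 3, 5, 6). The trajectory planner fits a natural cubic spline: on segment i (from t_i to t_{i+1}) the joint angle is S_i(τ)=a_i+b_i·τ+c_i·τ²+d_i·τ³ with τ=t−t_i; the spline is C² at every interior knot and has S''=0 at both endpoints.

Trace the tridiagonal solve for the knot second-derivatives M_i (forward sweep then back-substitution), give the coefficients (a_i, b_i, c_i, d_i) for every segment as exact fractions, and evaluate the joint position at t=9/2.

  seg 0: a=5 b=1/14 c=0 d=-5/42
  seg 1: a=2 b=-22/7 c=-15/14 d=23/28
  seg 2: a=-2 b=17/7 c=27/7 d=-9/7
S(9/2) = -527/224

Δ: Δ0=-1, Δ1=-2, Δ2=5
row 1: diag=10, rhs=-6; c'=1/5, d'=-3/5
row 2: denom=6−2·1/5=28/5; d'=(42−2·-3/5)/(28/5)=54/7
back: M2=54/7
back: M1=-3/5−1/5·54/7=-15/7
M: M0=0, M1=-15/7, M2=54/7, M3=0
seg 0: a=5, c=M0/2=0, d=(M1−M0)/(6·3)=-5/42, b=Δ0−h0·(2M0+M1)/6=1/14
seg 1: a=2, c=M1/2=-15/14, d=(M2−M1)/(6·2)=23/28, b=Δ1−h1·(2M1+M2)/6=-22/7
seg 2: a=-2, c=M2/2=27/7, d=(M3−M2)/(6·1)=-9/7, b=Δ2−h2·(2M2+M3)/6=17/7
t_q=9/2 → seg 1, τ=3/2; S=2+-22/7·τ+-15/14·τ²+23/28·τ³=-527/224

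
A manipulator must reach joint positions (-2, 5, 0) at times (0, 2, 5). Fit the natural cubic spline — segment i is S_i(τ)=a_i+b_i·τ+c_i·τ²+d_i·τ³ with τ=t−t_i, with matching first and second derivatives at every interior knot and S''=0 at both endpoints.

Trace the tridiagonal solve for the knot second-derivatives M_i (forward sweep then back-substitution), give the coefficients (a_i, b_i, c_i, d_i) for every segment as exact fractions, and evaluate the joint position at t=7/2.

Δ: Δ0=7/2, Δ1=-5/3
row 1: diag=10, rhs=-31; c'=3/10, d'=-31/10
back: M1=-31/10
M: M0=0, M1=-31/10, M2=0
seg 0: a=-2, c=M0/2=0, d=(M1−M0)/(6·2)=-31/120, b=Δ0−h0·(2M0+M1)/6=68/15
seg 1: a=5, c=M1/2=-31/20, d=(M2−M1)/(6·3)=31/180, b=Δ1−h1·(2M1+M2)/6=43/30
t_q=7/2 → seg 1, τ=3/2; S=5+43/30·τ+-31/20·τ²+31/180·τ³=679/160

  seg 0: a=-2 b=68/15 c=0 d=-31/120
  seg 1: a=5 b=43/30 c=-31/20 d=31/180
S(7/2) = 679/160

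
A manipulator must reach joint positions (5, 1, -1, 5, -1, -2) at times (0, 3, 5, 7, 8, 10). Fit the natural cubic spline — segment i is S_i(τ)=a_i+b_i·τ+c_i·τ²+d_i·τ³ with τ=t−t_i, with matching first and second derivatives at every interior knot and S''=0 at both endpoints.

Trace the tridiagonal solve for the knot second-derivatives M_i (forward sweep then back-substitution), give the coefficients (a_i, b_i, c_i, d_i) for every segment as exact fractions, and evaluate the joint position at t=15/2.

Δ: Δ0=-4/3, Δ1=-1, Δ2=3, Δ3=-6, Δ4=-1/2
row 1: diag=10, rhs=2; c'=1/5, d'=1/5
row 2: denom=8−2·1/5=38/5; d'=(24−2·1/5)/(38/5)=59/19
row 3: denom=6−2·5/19=104/19; d'=(-54−2·59/19)/(104/19)=-11
row 4: denom=6−1·19/104=605/104; d'=(33−1·-11)/(605/104)=416/55
back: M4=416/55
back: M3=-11−19/104·416/55=-681/55
back: M2=59/19−5/19·-681/55=70/11
back: M1=1/5−1/5·70/11=-59/55
M: M0=0, M1=-59/55, M2=70/11, M3=-681/55, M4=416/55, M5=0
seg 0: a=5, c=M0/2=0, d=(M1−M0)/(6·3)=-59/990, b=Δ0−h0·(2M0+M1)/6=-263/330
seg 1: a=1, c=M1/2=-59/110, d=(M2−M1)/(6·2)=409/660, b=Δ1−h1·(2M1+M2)/6=-397/165
seg 2: a=-1, c=M2/2=35/11, d=(M3−M2)/(6·2)=-1031/660, b=Δ2−h2·(2M2+M3)/6=476/165
seg 3: a=5, c=M3/2=-681/110, d=(M4−M3)/(6·1)=1097/330, b=Δ3−h3·(2M3+M4)/6=-47/15
seg 4: a=-1, c=M4/2=208/55, d=(M5−M4)/(6·2)=-104/165, b=Δ4−h4·(2M4+M5)/6=-1829/330
t_q=15/2 → seg 3, τ=1/2; S=5+-47/15·τ+-681/110·τ²+1097/330·τ³=405/176

  seg 0: a=5 b=-263/330 c=0 d=-59/990
  seg 1: a=1 b=-397/165 c=-59/110 d=409/660
  seg 2: a=-1 b=476/165 c=35/11 d=-1031/660
  seg 3: a=5 b=-47/15 c=-681/110 d=1097/330
  seg 4: a=-1 b=-1829/330 c=208/55 d=-104/165
S(15/2) = 405/176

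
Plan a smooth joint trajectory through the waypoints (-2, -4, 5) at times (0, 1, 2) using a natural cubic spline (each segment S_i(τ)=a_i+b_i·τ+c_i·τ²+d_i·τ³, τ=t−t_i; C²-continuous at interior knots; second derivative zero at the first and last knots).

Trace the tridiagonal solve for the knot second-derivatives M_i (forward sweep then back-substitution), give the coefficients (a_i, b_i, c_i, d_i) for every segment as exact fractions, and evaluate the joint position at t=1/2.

Δ: Δ0=-2, Δ1=9
row 1: diag=4, rhs=66; c'=1/4, d'=33/2
back: M1=33/2
M: M0=0, M1=33/2, M2=0
seg 0: a=-2, c=M0/2=0, d=(M1−M0)/(6·1)=11/4, b=Δ0−h0·(2M0+M1)/6=-19/4
seg 1: a=-4, c=M1/2=33/4, d=(M2−M1)/(6·1)=-11/4, b=Δ1−h1·(2M1+M2)/6=7/2
t_q=1/2 → seg 0, τ=1/2; S=-2+-19/4·τ+0·τ²+11/4·τ³=-129/32

  seg 0: a=-2 b=-19/4 c=0 d=11/4
  seg 1: a=-4 b=7/2 c=33/4 d=-11/4
S(1/2) = -129/32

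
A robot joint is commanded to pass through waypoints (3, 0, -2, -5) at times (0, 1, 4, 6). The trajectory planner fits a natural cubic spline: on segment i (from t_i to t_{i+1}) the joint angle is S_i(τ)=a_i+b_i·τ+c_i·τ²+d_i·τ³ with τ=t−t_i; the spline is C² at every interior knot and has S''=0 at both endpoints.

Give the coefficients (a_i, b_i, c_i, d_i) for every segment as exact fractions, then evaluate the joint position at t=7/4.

Δ: Δ0=-3, Δ1=-2/3, Δ2=-3/2
row 1: diag=8, rhs=14; c'=3/8, d'=7/4
row 2: denom=10−3·3/8=71/8; d'=(-5−3·7/4)/(71/8)=-82/71
back: M2=-82/71
back: M1=7/4−3/8·-82/71=155/71
M: M0=0, M1=155/71, M2=-82/71, M3=0
seg 0: a=3, c=M0/2=0, d=(M1−M0)/(6·1)=155/426, b=Δ0−h0·(2M0+M1)/6=-1433/426
seg 1: a=0, c=M1/2=155/142, d=(M2−M1)/(6·3)=-79/426, b=Δ1−h1·(2M1+M2)/6=-484/213
seg 2: a=-2, c=M2/2=-41/71, d=(M3−M2)/(6·2)=41/426, b=Δ2−h2·(2M2+M3)/6=-311/426
t_q=7/4 → seg 1, τ=3/4; S=0+-484/213·τ+155/142·τ²+-79/426·τ³=-10619/9088

  seg 0: a=3 b=-1433/426 c=0 d=155/426
  seg 1: a=0 b=-484/213 c=155/142 d=-79/426
  seg 2: a=-2 b=-311/426 c=-41/71 d=41/426
S(7/4) = -10619/9088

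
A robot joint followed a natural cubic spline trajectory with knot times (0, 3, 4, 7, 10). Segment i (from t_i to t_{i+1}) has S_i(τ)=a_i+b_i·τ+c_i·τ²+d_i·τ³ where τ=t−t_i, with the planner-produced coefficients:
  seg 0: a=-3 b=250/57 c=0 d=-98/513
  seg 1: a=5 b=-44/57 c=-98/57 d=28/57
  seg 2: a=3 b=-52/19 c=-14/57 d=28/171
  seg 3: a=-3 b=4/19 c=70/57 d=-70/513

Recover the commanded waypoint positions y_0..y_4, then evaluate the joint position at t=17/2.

y_0=-3 y_1=5 y_2=3 y_3=-3 y_4=5
S(17/2) = -29/76

y_0 = S_0(0) = a_0 = -3
y_1 = S_1(0) = a_1 = 5
y_2 = S_2(0) = a_2 = 3
y_3 = S_3(0) = a_3 = -3
y_4 = S_3(3) = 5
t_q=17/2 is in segment 3 (τ=3/2); S_3(τ)=-29/76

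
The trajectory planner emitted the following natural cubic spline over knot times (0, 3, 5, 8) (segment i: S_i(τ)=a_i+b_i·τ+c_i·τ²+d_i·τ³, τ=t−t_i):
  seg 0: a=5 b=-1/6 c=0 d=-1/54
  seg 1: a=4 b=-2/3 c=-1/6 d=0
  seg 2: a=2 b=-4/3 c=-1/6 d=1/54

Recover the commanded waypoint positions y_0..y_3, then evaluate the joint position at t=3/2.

y_0=5 y_1=4 y_2=2 y_3=-3
S(3/2) = 75/16

y_0 = S_0(0) = a_0 = 5
y_1 = S_1(0) = a_1 = 4
y_2 = S_2(0) = a_2 = 2
y_3 = S_2(3) = -3
t_q=3/2 is in segment 0 (τ=3/2); S_0(τ)=75/16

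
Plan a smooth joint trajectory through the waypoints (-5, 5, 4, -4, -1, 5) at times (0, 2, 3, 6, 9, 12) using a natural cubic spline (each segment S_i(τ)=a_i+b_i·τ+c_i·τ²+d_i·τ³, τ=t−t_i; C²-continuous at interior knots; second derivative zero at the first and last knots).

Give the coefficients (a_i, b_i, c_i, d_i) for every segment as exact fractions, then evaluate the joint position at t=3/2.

Δ: Δ0=5, Δ1=-1, Δ2=-8/3, Δ3=1, Δ4=2
row 1: diag=6, rhs=-36; c'=1/6, d'=-6
row 2: denom=8−1·1/6=47/6; d'=(-10−1·-6)/(47/6)=-24/47
row 3: denom=12−3·18/47=510/47; d'=(22−3·-24/47)/(510/47)=553/255
row 4: denom=12−3·47/170=1899/170; d'=(6−3·553/255)/(1899/170)=-86/1899
back: M4=-86/1899
back: M3=553/255−47/170·-86/1899=4142/1899
back: M2=-24/47−18/47·4142/1899=-284/211
back: M1=-6−1/6·-284/211=-3656/633
M: M0=0, M1=-3656/633, M2=-284/211, M3=4142/1899, M4=-86/1899, M5=0
seg 0: a=-5, c=M0/2=0, d=(M1−M0)/(6·2)=-914/1899, b=Δ0−h0·(2M0+M1)/6=13151/1899
seg 1: a=5, c=M1/2=-1828/633, d=(M2−M1)/(6·1)=1402/1899, b=Δ1−h1·(2M1+M2)/6=2183/1899
seg 2: a=4, c=M2/2=-142/211, d=(M3−M2)/(6·3)=3349/17091, b=Δ2−h2·(2M2+M3)/6=-4579/1899
seg 3: a=-4, c=M3/2=2071/1899, d=(M4−M3)/(6·3)=-2114/17091, b=Δ3−h3·(2M3+M4)/6=-2200/1899
seg 4: a=-1, c=M4/2=-43/1899, d=(M5−M4)/(6·3)=43/17091, b=Δ4−h4·(2M4+M5)/6=3884/1899
t_q=3/2 → seg 0, τ=3/2; S=-5+13151/1899·τ+0·τ²+-914/1899·τ³=9529/2532

  seg 0: a=-5 b=13151/1899 c=0 d=-914/1899
  seg 1: a=5 b=2183/1899 c=-1828/633 d=1402/1899
  seg 2: a=4 b=-4579/1899 c=-142/211 d=3349/17091
  seg 3: a=-4 b=-2200/1899 c=2071/1899 d=-2114/17091
  seg 4: a=-1 b=3884/1899 c=-43/1899 d=43/17091
S(3/2) = 9529/2532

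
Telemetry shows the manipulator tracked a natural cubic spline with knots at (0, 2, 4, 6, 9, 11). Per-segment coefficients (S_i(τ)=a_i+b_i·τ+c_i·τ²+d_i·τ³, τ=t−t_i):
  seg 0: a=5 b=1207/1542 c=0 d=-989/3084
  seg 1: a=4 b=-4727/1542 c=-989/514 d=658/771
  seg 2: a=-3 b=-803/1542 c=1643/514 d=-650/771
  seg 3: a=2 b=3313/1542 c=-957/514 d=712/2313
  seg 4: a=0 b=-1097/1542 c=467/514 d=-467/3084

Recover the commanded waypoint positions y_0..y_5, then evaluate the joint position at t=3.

y_0=5 y_1=4 y_2=-3 y_3=2 y_4=0 y_5=1
S(3) = -35/257

y_0 = S_0(0) = a_0 = 5
y_1 = S_1(0) = a_1 = 4
y_2 = S_2(0) = a_2 = -3
y_3 = S_3(0) = a_3 = 2
y_4 = S_4(0) = a_4 = 0
y_5 = S_4(2) = 1
t_q=3 is in segment 1 (τ=1); S_1(τ)=-35/257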